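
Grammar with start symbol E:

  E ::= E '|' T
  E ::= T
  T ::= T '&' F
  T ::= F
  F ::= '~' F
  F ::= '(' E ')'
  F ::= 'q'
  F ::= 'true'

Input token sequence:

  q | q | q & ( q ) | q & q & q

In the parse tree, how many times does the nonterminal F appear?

[E [E [E [E [T [F q]]] | [T [F q]]] | [T [T [F q]] & [F ( [E [T [F q]]] )]]] | [T [T [T [F q]] & [F q]] & [F q]]]

8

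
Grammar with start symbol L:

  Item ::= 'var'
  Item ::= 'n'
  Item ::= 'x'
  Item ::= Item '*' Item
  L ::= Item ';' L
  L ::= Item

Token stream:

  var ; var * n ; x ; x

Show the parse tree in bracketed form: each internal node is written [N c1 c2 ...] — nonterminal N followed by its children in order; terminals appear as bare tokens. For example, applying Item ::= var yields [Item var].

L
Item ; L
var ; L
var ; Item ; L
var ; Item * Item ; L
var ; var * Item ; L
var ; var * n ; L
var ; var * n ; Item ; L
var ; var * n ; x ; L
var ; var * n ; x ; Item
var ; var * n ; x ; x

[L [Item var] ; [L [Item [Item var] * [Item n]] ; [L [Item x] ; [L [Item x]]]]]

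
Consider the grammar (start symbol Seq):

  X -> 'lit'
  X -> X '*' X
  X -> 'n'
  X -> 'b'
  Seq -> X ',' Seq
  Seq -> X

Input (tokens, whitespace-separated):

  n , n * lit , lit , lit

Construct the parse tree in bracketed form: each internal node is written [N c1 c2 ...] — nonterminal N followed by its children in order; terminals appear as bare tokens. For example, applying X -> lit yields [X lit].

Seq
X , Seq
n , Seq
n , X , Seq
n , X * X , Seq
n , n * X , Seq
n , n * lit , Seq
n , n * lit , X , Seq
n , n * lit , lit , Seq
n , n * lit , lit , X
n , n * lit , lit , lit

[Seq [X n] , [Seq [X [X n] * [X lit]] , [Seq [X lit] , [Seq [X lit]]]]]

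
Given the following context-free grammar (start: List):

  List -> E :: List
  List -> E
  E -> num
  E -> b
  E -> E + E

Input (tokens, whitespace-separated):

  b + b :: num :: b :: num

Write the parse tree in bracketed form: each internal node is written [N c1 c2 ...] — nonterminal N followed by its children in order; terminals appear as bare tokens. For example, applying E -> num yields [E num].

[List [E [E b] + [E b]] :: [List [E num] :: [List [E b] :: [List [E num]]]]]

List
E :: List
E + E :: List
b + E :: List
b + b :: List
b + b :: E :: List
b + b :: num :: List
b + b :: num :: E :: List
b + b :: num :: b :: List
b + b :: num :: b :: E
b + b :: num :: b :: num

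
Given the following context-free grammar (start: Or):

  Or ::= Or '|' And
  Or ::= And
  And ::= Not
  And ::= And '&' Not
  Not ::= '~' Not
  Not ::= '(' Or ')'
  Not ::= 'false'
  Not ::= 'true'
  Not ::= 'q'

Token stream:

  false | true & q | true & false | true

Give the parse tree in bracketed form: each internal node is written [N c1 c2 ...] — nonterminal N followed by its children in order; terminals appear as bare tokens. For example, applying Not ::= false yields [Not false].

Or
Or | And
Or | And | And
Or | And | And | And
And | And | And | And
Not | And | And | And
false | And | And | And
false | And & Not | And | And
false | Not & Not | And | And
false | true & Not | And | And
false | true & q | And | And
false | true & q | And & Not | And
false | true & q | Not & Not | And
false | true & q | true & Not | And
false | true & q | true & false | And
false | true & q | true & false | Not
false | true & q | true & false | true

[Or [Or [Or [Or [And [Not false]]] | [And [And [Not true]] & [Not q]]] | [And [And [Not true]] & [Not false]]] | [And [Not true]]]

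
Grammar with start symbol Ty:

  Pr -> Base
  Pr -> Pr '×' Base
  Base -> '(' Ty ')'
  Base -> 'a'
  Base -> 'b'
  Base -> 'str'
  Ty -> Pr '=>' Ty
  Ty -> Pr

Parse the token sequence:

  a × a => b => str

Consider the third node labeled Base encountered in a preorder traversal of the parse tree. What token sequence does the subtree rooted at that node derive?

[Ty [Pr [Pr [Base a]] × [Base a]] => [Ty [Pr [Base b]] => [Ty [Pr [Base str]]]]]

b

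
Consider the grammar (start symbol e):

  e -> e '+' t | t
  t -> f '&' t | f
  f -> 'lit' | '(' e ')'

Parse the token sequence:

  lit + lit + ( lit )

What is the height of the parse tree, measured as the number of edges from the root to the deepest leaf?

6

[e [e [e [t [f lit]]] + [t [f lit]]] + [t [f ( [e [t [f lit]]] )]]]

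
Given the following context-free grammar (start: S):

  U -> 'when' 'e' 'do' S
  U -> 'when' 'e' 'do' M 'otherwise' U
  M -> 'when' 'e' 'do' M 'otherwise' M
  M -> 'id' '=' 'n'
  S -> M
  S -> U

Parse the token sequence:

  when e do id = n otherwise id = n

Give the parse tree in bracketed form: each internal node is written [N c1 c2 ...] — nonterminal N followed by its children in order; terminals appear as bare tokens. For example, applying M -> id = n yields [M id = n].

[S [M when e do [M id = n] otherwise [M id = n]]]

S
M
when e do M otherwise M
when e do id = n otherwise M
when e do id = n otherwise id = n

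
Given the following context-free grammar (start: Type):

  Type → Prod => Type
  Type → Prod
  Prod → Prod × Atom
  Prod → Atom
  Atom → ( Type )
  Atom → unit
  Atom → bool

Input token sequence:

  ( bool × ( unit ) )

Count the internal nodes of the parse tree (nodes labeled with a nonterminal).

[Type [Prod [Atom ( [Type [Prod [Prod [Atom bool]] × [Atom ( [Type [Prod [Atom unit]]] )]]] )]]]

11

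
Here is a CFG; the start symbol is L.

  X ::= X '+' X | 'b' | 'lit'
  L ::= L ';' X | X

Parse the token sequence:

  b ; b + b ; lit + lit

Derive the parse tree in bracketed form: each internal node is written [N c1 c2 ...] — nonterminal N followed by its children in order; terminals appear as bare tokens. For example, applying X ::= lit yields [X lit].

[L [L [L [X b]] ; [X [X b] + [X b]]] ; [X [X lit] + [X lit]]]

L
L ; X
L ; X ; X
X ; X ; X
b ; X ; X
b ; X + X ; X
b ; b + X ; X
b ; b + b ; X
b ; b + b ; X + X
b ; b + b ; lit + X
b ; b + b ; lit + lit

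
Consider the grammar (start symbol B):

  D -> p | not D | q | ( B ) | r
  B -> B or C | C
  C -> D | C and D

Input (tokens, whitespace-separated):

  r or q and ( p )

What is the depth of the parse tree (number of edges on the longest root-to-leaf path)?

[B [B [C [D r]]] or [C [C [D q]] and [D ( [B [C [D p]]] )]]]

6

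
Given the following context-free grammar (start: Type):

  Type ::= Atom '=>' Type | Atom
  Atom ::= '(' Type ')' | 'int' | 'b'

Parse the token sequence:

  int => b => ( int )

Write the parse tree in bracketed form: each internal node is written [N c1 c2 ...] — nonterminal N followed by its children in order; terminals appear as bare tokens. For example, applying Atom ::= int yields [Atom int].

[Type [Atom int] => [Type [Atom b] => [Type [Atom ( [Type [Atom int]] )]]]]

Type
Atom => Type
int => Type
int => Atom => Type
int => b => Type
int => b => Atom
int => b => ( Type )
int => b => ( Atom )
int => b => ( int )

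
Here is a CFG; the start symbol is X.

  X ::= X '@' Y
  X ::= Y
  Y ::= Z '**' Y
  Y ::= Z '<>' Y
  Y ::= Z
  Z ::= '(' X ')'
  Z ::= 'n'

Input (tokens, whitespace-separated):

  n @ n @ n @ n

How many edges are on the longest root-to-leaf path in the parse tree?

6

[X [X [X [X [Y [Z n]]] @ [Y [Z n]]] @ [Y [Z n]]] @ [Y [Z n]]]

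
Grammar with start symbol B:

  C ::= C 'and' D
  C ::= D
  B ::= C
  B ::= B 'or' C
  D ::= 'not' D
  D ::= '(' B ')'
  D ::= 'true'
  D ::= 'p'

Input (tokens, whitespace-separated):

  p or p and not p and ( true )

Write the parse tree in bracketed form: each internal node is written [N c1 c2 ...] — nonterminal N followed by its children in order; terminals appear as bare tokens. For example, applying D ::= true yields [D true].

[B [B [C [D p]]] or [C [C [C [D p]] and [D not [D p]]] and [D ( [B [C [D true]]] )]]]

B
B or C
C or C
D or C
p or C
p or C and D
p or C and D and D
p or D and D and D
p or p and D and D
p or p and not D and D
p or p and not p and D
p or p and not p and ( B )
p or p and not p and ( C )
p or p and not p and ( D )
p or p and not p and ( true )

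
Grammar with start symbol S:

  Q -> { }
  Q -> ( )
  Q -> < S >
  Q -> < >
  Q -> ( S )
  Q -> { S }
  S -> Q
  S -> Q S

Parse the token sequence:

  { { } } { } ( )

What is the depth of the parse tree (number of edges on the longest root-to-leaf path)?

4

[S [Q { [S [Q { }]] }] [S [Q { }] [S [Q ( )]]]]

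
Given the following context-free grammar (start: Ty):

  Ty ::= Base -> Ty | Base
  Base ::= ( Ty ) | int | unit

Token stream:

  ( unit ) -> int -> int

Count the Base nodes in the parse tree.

4

[Ty [Base ( [Ty [Base unit]] )] -> [Ty [Base int] -> [Ty [Base int]]]]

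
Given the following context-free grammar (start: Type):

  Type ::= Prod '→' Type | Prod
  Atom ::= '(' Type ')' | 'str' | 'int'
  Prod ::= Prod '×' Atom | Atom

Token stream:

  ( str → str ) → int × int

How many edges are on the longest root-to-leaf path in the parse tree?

[Type [Prod [Atom ( [Type [Prod [Atom str]] → [Type [Prod [Atom str]]]] )]] → [Type [Prod [Prod [Atom int]] × [Atom int]]]]

7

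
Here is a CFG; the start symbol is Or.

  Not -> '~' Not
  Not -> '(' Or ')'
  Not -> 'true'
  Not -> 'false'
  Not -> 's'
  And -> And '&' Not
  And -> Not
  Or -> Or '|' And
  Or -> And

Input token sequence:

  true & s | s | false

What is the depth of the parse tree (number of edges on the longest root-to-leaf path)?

[Or [Or [Or [And [And [Not true]] & [Not s]]] | [And [Not s]]] | [And [Not false]]]

6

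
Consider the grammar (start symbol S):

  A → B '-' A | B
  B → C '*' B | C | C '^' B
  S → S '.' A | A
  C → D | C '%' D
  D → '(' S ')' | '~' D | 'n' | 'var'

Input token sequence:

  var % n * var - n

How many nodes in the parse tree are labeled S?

1

[S [A [B [C [C [D var]] % [D n]] * [B [C [D var]]]] - [A [B [C [D n]]]]]]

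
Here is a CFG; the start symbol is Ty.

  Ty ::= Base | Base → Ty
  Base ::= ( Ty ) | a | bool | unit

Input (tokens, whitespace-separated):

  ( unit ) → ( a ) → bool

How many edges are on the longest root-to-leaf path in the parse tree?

5

[Ty [Base ( [Ty [Base unit]] )] → [Ty [Base ( [Ty [Base a]] )] → [Ty [Base bool]]]]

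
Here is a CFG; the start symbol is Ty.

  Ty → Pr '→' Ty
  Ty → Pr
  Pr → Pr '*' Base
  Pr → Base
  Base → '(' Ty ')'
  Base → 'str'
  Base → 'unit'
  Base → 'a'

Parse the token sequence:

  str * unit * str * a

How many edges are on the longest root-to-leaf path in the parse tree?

[Ty [Pr [Pr [Pr [Pr [Base str]] * [Base unit]] * [Base str]] * [Base a]]]

6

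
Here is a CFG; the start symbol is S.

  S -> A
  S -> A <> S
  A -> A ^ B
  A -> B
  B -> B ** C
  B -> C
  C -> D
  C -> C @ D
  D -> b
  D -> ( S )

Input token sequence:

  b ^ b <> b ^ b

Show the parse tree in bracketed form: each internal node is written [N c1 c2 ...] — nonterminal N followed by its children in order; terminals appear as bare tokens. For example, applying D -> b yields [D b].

[S [A [A [B [C [D b]]]] ^ [B [C [D b]]]] <> [S [A [A [B [C [D b]]]] ^ [B [C [D b]]]]]]

S
A <> S
A ^ B <> S
B ^ B <> S
C ^ B <> S
D ^ B <> S
b ^ B <> S
b ^ C <> S
b ^ D <> S
b ^ b <> S
b ^ b <> A
b ^ b <> A ^ B
b ^ b <> B ^ B
b ^ b <> C ^ B
b ^ b <> D ^ B
b ^ b <> b ^ B
b ^ b <> b ^ C
b ^ b <> b ^ D
b ^ b <> b ^ b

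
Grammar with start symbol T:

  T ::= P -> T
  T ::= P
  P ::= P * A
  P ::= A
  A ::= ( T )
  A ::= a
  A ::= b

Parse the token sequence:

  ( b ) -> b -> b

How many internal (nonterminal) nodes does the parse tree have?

12

[T [P [A ( [T [P [A b]]] )]] -> [T [P [A b]] -> [T [P [A b]]]]]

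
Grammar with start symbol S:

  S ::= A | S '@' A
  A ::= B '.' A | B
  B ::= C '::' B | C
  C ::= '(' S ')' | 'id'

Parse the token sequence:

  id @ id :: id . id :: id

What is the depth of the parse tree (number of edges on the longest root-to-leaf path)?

[S [S [A [B [C id]]]] @ [A [B [C id] :: [B [C id]]] . [A [B [C id] :: [B [C id]]]]]]

6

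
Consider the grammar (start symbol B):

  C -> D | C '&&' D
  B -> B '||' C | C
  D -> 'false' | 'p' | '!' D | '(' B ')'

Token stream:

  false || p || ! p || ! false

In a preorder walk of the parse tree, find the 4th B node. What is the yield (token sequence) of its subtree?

[B [B [B [B [C [D false]]] || [C [D p]]] || [C [D ! [D p]]]] || [C [D ! [D false]]]]

false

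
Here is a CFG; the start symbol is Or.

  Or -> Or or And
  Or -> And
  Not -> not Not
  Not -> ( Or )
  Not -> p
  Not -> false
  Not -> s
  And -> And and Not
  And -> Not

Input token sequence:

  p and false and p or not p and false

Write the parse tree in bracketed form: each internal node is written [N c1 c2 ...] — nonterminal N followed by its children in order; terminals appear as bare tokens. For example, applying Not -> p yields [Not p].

[Or [Or [And [And [And [Not p]] and [Not false]] and [Not p]]] or [And [And [Not not [Not p]]] and [Not false]]]

Or
Or or And
And or And
And and Not or And
And and Not and Not or And
Not and Not and Not or And
p and Not and Not or And
p and false and Not or And
p and false and p or And
p and false and p or And and Not
p and false and p or Not and Not
p and false and p or not Not and Not
p and false and p or not p and Not
p and false and p or not p and false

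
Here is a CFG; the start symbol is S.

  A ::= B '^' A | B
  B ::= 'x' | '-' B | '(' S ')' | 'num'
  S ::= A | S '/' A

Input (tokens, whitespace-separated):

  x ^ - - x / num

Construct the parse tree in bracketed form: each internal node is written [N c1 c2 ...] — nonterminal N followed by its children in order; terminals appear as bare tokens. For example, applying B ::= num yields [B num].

S
S / A
A / A
B ^ A / A
x ^ A / A
x ^ B / A
x ^ - B / A
x ^ - - B / A
x ^ - - x / A
x ^ - - x / B
x ^ - - x / num

[S [S [A [B x] ^ [A [B - [B - [B x]]]]]] / [A [B num]]]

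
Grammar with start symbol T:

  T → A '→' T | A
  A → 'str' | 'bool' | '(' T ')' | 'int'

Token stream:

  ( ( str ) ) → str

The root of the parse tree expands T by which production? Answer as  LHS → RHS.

[T [A ( [T [A ( [T [A str]] )]] )] → [T [A str]]]

T → A '→' T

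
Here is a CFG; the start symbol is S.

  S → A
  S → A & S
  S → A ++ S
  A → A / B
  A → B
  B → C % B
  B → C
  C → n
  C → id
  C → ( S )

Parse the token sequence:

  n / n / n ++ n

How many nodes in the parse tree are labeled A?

4

[S [A [A [A [B [C n]]] / [B [C n]]] / [B [C n]]] ++ [S [A [B [C n]]]]]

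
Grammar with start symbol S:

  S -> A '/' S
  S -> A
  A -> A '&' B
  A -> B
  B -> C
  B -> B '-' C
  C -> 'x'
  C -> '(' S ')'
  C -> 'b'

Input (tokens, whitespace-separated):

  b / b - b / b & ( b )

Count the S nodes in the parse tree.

4

[S [A [B [C b]]] / [S [A [B [B [C b]] - [C b]]] / [S [A [A [B [C b]]] & [B [C ( [S [A [B [C b]]]] )]]]]]]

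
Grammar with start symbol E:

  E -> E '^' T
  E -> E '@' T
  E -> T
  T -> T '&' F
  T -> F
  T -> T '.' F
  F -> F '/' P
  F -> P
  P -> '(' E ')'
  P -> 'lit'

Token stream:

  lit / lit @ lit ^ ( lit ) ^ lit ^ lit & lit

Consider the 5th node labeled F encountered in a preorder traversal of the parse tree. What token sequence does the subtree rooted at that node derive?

lit

[E [E [E [E [E [T [F [F [P lit]] / [P lit]]]] @ [T [F [P lit]]]] ^ [T [F [P ( [E [T [F [P lit]]]] )]]]] ^ [T [F [P lit]]]] ^ [T [T [F [P lit]]] & [F [P lit]]]]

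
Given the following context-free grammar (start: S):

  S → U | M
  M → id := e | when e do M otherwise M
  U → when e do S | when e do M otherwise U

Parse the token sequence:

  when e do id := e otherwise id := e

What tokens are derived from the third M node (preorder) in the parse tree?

id := e

[S [M when e do [M id := e] otherwise [M id := e]]]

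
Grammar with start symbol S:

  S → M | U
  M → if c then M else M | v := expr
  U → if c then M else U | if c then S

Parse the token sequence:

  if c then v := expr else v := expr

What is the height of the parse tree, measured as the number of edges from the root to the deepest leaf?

3

[S [M if c then [M v := expr] else [M v := expr]]]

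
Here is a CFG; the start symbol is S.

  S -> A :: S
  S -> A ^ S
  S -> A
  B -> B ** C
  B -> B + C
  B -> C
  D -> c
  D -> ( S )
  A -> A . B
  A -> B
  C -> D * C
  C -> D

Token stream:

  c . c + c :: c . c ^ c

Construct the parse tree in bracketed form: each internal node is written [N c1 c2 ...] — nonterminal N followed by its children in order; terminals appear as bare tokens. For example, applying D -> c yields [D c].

[S [A [A [B [C [D c]]]] . [B [B [C [D c]]] + [C [D c]]]] :: [S [A [A [B [C [D c]]]] . [B [C [D c]]]] ^ [S [A [B [C [D c]]]]]]]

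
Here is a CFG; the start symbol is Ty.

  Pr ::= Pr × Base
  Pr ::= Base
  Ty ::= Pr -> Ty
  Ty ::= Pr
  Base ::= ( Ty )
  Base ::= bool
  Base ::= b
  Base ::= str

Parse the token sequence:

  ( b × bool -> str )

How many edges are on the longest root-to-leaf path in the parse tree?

[Ty [Pr [Base ( [Ty [Pr [Pr [Base b]] × [Base bool]] -> [Ty [Pr [Base str]]]] )]]]

7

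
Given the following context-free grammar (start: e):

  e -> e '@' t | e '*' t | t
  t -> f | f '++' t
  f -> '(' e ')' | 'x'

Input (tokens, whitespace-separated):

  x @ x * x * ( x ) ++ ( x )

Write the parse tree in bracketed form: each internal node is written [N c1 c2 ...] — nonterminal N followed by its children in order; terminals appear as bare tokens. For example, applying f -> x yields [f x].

e
e * t
e * t * t
e @ t * t * t
t @ t * t * t
f @ t * t * t
x @ t * t * t
x @ f * t * t
x @ x * t * t
x @ x * f * t
x @ x * x * t
x @ x * x * f ++ t
x @ x * x * ( e ) ++ t
x @ x * x * ( t ) ++ t
x @ x * x * ( f ) ++ t
x @ x * x * ( x ) ++ t
x @ x * x * ( x ) ++ f
x @ x * x * ( x ) ++ ( e )
x @ x * x * ( x ) ++ ( t )
x @ x * x * ( x ) ++ ( f )
x @ x * x * ( x ) ++ ( x )

[e [e [e [e [t [f x]]] @ [t [f x]]] * [t [f x]]] * [t [f ( [e [t [f x]]] )] ++ [t [f ( [e [t [f x]]] )]]]]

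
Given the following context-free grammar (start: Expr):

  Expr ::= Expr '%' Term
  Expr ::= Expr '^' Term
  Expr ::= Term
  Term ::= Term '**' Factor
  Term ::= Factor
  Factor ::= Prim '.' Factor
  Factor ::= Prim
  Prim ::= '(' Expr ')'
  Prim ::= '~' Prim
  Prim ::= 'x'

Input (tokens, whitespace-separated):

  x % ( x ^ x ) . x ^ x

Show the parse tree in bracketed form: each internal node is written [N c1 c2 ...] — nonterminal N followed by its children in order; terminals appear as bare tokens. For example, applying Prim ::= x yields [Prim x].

Expr
Expr ^ Term
Expr % Term ^ Term
Term % Term ^ Term
Factor % Term ^ Term
Prim % Term ^ Term
x % Term ^ Term
x % Factor ^ Term
x % Prim . Factor ^ Term
x % ( Expr ) . Factor ^ Term
x % ( Expr ^ Term ) . Factor ^ Term
x % ( Term ^ Term ) . Factor ^ Term
x % ( Factor ^ Term ) . Factor ^ Term
x % ( Prim ^ Term ) . Factor ^ Term
x % ( x ^ Term ) . Factor ^ Term
x % ( x ^ Factor ) . Factor ^ Term
x % ( x ^ Prim ) . Factor ^ Term
x % ( x ^ x ) . Factor ^ Term
x % ( x ^ x ) . Prim ^ Term
x % ( x ^ x ) . x ^ Term
x % ( x ^ x ) . x ^ Factor
x % ( x ^ x ) . x ^ Prim
x % ( x ^ x ) . x ^ x

[Expr [Expr [Expr [Term [Factor [Prim x]]]] % [Term [Factor [Prim ( [Expr [Expr [Term [Factor [Prim x]]]] ^ [Term [Factor [Prim x]]]] )] . [Factor [Prim x]]]]] ^ [Term [Factor [Prim x]]]]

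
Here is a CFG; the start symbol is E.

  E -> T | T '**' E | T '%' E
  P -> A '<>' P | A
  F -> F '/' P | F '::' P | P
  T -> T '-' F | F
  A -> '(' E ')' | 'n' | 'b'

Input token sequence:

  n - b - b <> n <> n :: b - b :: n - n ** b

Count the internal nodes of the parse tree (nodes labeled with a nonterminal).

[E [T [T [T [T [T [F [P [A n]]]] - [F [P [A b]]]] - [F [F [P [A b] <> [P [A n] <> [P [A n]]]]] :: [P [A b]]]] - [F [F [P [A b]]] :: [P [A n]]]] - [F [P [A n]]]] ** [E [T [F [P [A b]]]]]]

36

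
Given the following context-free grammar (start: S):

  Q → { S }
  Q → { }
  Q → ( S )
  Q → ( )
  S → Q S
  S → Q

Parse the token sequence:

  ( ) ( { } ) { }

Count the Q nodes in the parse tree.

[S [Q ( )] [S [Q ( [S [Q { }]] )] [S [Q { }]]]]

4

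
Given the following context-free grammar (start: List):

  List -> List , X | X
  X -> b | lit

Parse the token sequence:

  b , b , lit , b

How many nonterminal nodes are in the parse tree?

[List [List [List [List [X b]] , [X b]] , [X lit]] , [X b]]

8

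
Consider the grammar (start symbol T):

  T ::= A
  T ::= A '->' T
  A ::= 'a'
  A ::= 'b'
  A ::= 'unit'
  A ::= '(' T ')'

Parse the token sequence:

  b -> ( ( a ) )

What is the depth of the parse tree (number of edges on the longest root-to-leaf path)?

[T [A b] -> [T [A ( [T [A ( [T [A a]] )]] )]]]

7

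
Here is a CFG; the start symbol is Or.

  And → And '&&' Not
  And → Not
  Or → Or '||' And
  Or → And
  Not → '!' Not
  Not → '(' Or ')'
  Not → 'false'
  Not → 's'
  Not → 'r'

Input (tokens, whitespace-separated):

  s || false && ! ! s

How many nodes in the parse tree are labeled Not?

5

[Or [Or [And [Not s]]] || [And [And [Not false]] && [Not ! [Not ! [Not s]]]]]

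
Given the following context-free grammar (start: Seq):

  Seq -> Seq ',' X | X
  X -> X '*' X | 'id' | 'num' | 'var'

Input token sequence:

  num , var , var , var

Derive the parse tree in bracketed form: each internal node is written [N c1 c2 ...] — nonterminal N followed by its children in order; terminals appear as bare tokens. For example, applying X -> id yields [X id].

Seq
Seq , X
Seq , X , X
Seq , X , X , X
X , X , X , X
num , X , X , X
num , var , X , X
num , var , var , X
num , var , var , var

[Seq [Seq [Seq [Seq [X num]] , [X var]] , [X var]] , [X var]]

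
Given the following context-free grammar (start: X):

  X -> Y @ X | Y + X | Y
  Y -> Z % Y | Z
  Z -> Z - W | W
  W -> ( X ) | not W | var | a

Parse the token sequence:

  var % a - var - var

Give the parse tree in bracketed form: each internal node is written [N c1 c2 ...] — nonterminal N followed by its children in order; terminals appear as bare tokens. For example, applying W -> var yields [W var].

[X [Y [Z [W var]] % [Y [Z [Z [Z [W a]] - [W var]] - [W var]]]]]

X
Y
Z % Y
W % Y
var % Y
var % Z
var % Z - W
var % Z - W - W
var % W - W - W
var % a - W - W
var % a - var - W
var % a - var - var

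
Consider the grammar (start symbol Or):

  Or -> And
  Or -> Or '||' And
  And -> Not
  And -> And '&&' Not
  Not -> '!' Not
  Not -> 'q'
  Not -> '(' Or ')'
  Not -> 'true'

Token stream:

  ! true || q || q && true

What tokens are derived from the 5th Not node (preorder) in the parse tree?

true

[Or [Or [Or [And [Not ! [Not true]]]] || [And [Not q]]] || [And [And [Not q]] && [Not true]]]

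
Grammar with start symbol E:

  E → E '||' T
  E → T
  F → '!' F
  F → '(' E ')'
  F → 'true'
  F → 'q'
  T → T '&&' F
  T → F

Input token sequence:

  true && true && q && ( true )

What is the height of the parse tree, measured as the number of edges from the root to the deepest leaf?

[E [T [T [T [T [F true]] && [F true]] && [F q]] && [F ( [E [T [F true]]] )]]]

6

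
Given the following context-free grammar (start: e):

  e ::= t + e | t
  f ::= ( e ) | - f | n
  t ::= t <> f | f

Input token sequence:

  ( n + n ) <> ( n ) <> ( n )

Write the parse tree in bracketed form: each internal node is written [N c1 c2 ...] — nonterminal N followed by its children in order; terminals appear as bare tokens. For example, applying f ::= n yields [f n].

e
t
t <> f
t <> f <> f
f <> f <> f
( e ) <> f <> f
( t + e ) <> f <> f
( f + e ) <> f <> f
( n + e ) <> f <> f
( n + t ) <> f <> f
( n + f ) <> f <> f
( n + n ) <> f <> f
( n + n ) <> ( e ) <> f
( n + n ) <> ( t ) <> f
( n + n ) <> ( f ) <> f
( n + n ) <> ( n ) <> f
( n + n ) <> ( n ) <> ( e )
( n + n ) <> ( n ) <> ( t )
( n + n ) <> ( n ) <> ( f )
( n + n ) <> ( n ) <> ( n )

[e [t [t [t [f ( [e [t [f n]] + [e [t [f n]]]] )]] <> [f ( [e [t [f n]]] )]] <> [f ( [e [t [f n]]] )]]]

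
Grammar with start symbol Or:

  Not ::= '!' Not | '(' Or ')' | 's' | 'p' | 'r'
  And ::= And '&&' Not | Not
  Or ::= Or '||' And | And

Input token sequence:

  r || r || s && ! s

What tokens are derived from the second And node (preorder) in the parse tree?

r

[Or [Or [Or [And [Not r]]] || [And [Not r]]] || [And [And [Not s]] && [Not ! [Not s]]]]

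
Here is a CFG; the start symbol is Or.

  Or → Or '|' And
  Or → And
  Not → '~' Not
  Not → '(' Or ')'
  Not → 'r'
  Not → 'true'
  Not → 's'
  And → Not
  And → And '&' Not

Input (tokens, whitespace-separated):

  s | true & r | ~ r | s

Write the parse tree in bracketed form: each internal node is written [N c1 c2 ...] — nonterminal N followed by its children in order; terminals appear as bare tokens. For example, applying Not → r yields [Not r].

Or
Or | And
Or | And | And
Or | And | And | And
And | And | And | And
Not | And | And | And
s | And | And | And
s | And & Not | And | And
s | Not & Not | And | And
s | true & Not | And | And
s | true & r | And | And
s | true & r | Not | And
s | true & r | ~ Not | And
s | true & r | ~ r | And
s | true & r | ~ r | Not
s | true & r | ~ r | s

[Or [Or [Or [Or [And [Not s]]] | [And [And [Not true]] & [Not r]]] | [And [Not ~ [Not r]]]] | [And [Not s]]]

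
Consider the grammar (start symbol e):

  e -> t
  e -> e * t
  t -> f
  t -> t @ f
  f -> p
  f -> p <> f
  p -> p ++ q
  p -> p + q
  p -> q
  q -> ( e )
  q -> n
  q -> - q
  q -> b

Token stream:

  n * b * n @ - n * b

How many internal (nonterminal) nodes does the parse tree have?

[e [e [e [e [t [f [p [q n]]]]] * [t [f [p [q b]]]]] * [t [t [f [p [q n]]]] @ [f [p [q - [q n]]]]]] * [t [f [p [q b]]]]]

25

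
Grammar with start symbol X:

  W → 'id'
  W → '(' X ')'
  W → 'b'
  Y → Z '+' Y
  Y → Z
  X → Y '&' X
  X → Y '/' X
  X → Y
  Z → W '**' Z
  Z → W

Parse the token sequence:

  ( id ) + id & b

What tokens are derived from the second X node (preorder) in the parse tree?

[X [Y [Z [W ( [X [Y [Z [W id]]]] )]] + [Y [Z [W id]]]] & [X [Y [Z [W b]]]]]

id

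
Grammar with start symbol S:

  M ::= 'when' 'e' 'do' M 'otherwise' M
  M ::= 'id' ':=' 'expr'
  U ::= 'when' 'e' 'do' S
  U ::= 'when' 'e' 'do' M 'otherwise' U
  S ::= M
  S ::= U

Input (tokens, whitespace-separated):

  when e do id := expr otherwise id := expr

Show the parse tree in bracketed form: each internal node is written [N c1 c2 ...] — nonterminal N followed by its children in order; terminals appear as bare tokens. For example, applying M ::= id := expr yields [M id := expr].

S
M
when e do M otherwise M
when e do id := expr otherwise M
when e do id := expr otherwise id := expr

[S [M when e do [M id := expr] otherwise [M id := expr]]]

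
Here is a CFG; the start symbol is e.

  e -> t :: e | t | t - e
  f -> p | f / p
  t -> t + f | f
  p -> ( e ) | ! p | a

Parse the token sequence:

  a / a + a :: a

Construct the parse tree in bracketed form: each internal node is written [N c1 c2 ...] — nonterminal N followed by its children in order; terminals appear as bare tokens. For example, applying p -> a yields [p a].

[e [t [t [f [f [p a]] / [p a]]] + [f [p a]]] :: [e [t [f [p a]]]]]

e
t :: e
t + f :: e
f + f :: e
f / p + f :: e
p / p + f :: e
a / p + f :: e
a / a + f :: e
a / a + p :: e
a / a + a :: e
a / a + a :: t
a / a + a :: f
a / a + a :: p
a / a + a :: a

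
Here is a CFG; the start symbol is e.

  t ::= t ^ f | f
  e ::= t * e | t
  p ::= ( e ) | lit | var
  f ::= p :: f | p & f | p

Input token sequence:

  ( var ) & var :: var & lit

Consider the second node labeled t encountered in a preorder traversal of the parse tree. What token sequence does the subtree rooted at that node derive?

var

[e [t [f [p ( [e [t [f [p var]]]] )] & [f [p var] :: [f [p var] & [f [p lit]]]]]]]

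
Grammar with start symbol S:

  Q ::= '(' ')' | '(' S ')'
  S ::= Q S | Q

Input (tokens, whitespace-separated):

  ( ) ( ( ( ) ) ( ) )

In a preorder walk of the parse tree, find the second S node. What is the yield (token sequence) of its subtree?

( ( ( ) ) ( ) )

[S [Q ( )] [S [Q ( [S [Q ( [S [Q ( )]] )] [S [Q ( )]]] )]]]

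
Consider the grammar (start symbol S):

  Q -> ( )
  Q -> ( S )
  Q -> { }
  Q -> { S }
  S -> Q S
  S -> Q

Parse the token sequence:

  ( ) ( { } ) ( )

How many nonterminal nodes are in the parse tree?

[S [Q ( )] [S [Q ( [S [Q { }]] )] [S [Q ( )]]]]

8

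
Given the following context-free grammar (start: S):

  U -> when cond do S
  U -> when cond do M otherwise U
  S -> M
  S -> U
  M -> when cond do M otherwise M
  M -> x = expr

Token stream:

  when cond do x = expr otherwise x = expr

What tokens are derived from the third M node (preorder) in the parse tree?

[S [M when cond do [M x = expr] otherwise [M x = expr]]]

x = expr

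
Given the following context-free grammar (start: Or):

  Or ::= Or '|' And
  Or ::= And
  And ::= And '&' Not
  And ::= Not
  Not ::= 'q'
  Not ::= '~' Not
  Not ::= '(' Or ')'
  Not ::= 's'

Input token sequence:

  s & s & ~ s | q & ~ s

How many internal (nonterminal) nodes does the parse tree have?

14

[Or [Or [And [And [And [Not s]] & [Not s]] & [Not ~ [Not s]]]] | [And [And [Not q]] & [Not ~ [Not s]]]]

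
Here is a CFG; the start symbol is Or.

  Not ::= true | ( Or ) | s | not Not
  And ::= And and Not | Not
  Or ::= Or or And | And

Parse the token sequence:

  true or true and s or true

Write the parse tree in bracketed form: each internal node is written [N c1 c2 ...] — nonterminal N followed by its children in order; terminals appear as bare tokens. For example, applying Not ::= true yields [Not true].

[Or [Or [Or [And [Not true]]] or [And [And [Not true]] and [Not s]]] or [And [Not true]]]

Or
Or or And
Or or And or And
And or And or And
Not or And or And
true or And or And
true or And and Not or And
true or Not and Not or And
true or true and Not or And
true or true and s or And
true or true and s or Not
true or true and s or true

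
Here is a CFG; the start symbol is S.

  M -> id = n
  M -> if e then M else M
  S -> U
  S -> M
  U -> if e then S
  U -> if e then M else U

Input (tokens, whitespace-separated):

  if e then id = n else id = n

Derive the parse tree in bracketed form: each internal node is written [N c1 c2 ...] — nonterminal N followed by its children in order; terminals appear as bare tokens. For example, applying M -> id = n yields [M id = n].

[S [M if e then [M id = n] else [M id = n]]]

S
M
if e then M else M
if e then id = n else M
if e then id = n else id = n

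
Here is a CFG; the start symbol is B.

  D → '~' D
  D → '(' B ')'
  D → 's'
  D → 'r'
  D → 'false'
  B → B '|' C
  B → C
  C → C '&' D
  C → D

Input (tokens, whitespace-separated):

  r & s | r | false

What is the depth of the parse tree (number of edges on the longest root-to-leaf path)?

6

[B [B [B [C [C [D r]] & [D s]]] | [C [D r]]] | [C [D false]]]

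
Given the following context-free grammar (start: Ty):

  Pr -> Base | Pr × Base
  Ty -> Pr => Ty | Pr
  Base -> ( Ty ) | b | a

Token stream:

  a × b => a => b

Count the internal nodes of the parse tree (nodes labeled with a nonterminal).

11

[Ty [Pr [Pr [Base a]] × [Base b]] => [Ty [Pr [Base a]] => [Ty [Pr [Base b]]]]]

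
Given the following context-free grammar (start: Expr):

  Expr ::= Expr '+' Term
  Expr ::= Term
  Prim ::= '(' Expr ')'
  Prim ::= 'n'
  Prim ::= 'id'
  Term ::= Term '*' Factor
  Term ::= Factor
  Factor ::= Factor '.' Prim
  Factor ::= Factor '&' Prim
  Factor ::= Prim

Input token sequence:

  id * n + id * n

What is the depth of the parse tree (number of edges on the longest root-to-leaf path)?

6

[Expr [Expr [Term [Term [Factor [Prim id]]] * [Factor [Prim n]]]] + [Term [Term [Factor [Prim id]]] * [Factor [Prim n]]]]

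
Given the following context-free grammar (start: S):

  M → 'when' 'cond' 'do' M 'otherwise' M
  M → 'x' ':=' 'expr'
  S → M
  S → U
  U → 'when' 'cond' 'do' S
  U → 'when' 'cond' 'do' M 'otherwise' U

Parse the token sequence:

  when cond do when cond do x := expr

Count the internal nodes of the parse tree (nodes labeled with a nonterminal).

6

[S [U when cond do [S [U when cond do [S [M x := expr]]]]]]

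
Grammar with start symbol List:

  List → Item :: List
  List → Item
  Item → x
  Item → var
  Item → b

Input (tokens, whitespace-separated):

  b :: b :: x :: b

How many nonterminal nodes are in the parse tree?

[List [Item b] :: [List [Item b] :: [List [Item x] :: [List [Item b]]]]]

8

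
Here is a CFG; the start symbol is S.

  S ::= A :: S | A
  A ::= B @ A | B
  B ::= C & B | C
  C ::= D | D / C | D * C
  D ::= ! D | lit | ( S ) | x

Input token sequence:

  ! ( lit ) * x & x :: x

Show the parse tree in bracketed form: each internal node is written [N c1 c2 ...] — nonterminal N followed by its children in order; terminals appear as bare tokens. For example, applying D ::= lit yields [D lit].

[S [A [B [C [D ! [D ( [S [A [B [C [D lit]]]]] )]] * [C [D x]]] & [B [C [D x]]]]] :: [S [A [B [C [D x]]]]]]

S
A :: S
B :: S
C & B :: S
D * C & B :: S
! D * C & B :: S
! ( S ) * C & B :: S
! ( A ) * C & B :: S
! ( B ) * C & B :: S
! ( C ) * C & B :: S
! ( D ) * C & B :: S
! ( lit ) * C & B :: S
! ( lit ) * D & B :: S
! ( lit ) * x & B :: S
! ( lit ) * x & C :: S
! ( lit ) * x & D :: S
! ( lit ) * x & x :: S
! ( lit ) * x & x :: A
! ( lit ) * x & x :: B
! ( lit ) * x & x :: C
! ( lit ) * x & x :: D
! ( lit ) * x & x :: x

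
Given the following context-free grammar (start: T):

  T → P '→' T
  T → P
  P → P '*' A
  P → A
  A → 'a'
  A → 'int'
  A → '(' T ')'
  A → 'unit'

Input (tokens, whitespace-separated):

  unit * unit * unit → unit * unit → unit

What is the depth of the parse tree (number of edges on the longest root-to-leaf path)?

[T [P [P [P [A unit]] * [A unit]] * [A unit]] → [T [P [P [A unit]] * [A unit]] → [T [P [A unit]]]]]

5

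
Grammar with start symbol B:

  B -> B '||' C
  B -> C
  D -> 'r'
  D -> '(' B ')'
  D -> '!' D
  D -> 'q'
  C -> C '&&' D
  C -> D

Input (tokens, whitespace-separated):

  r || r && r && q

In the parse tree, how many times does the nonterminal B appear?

[B [B [C [D r]]] || [C [C [C [D r]] && [D r]] && [D q]]]

2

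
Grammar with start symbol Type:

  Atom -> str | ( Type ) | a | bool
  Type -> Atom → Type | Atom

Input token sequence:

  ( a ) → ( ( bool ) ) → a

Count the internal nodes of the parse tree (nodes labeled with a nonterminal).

[Type [Atom ( [Type [Atom a]] )] → [Type [Atom ( [Type [Atom ( [Type [Atom bool]] )]] )] → [Type [Atom a]]]]

12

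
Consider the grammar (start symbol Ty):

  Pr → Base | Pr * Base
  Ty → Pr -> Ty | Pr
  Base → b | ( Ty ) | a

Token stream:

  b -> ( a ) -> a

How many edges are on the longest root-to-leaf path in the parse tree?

7

[Ty [Pr [Base b]] -> [Ty [Pr [Base ( [Ty [Pr [Base a]]] )]] -> [Ty [Pr [Base a]]]]]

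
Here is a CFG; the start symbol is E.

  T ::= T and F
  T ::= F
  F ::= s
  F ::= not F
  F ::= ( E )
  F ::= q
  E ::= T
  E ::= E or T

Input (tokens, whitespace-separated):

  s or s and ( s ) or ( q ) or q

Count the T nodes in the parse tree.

7

[E [E [E [E [T [F s]]] or [T [T [F s]] and [F ( [E [T [F s]]] )]]] or [T [F ( [E [T [F q]]] )]]] or [T [F q]]]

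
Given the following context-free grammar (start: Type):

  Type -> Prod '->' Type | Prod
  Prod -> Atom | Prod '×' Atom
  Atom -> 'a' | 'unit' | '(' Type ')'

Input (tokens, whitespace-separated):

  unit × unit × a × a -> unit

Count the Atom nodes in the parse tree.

[Type [Prod [Prod [Prod [Prod [Atom unit]] × [Atom unit]] × [Atom a]] × [Atom a]] -> [Type [Prod [Atom unit]]]]

5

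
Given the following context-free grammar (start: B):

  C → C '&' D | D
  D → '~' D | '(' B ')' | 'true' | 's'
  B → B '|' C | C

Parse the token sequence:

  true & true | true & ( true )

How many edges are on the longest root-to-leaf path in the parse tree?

6

[B [B [C [C [D true]] & [D true]]] | [C [C [D true]] & [D ( [B [C [D true]]] )]]]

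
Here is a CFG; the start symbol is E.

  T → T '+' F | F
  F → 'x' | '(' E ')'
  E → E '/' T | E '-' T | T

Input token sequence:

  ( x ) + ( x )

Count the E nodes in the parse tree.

3

[E [T [T [F ( [E [T [F x]]] )]] + [F ( [E [T [F x]]] )]]]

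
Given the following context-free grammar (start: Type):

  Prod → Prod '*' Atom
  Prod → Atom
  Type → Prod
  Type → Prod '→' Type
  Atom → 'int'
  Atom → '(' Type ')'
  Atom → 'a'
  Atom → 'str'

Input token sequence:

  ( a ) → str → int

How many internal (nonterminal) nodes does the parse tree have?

12

[Type [Prod [Atom ( [Type [Prod [Atom a]]] )]] → [Type [Prod [Atom str]] → [Type [Prod [Atom int]]]]]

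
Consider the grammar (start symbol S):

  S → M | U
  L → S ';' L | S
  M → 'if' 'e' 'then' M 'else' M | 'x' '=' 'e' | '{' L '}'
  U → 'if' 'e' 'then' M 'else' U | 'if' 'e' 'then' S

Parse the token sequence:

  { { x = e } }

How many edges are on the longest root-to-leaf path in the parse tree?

8

[S [M { [L [S [M { [L [S [M x = e]]] }]]] }]]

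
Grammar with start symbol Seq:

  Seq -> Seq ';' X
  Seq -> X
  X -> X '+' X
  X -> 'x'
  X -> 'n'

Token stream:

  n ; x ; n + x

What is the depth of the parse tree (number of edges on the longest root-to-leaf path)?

[Seq [Seq [Seq [X n]] ; [X x]] ; [X [X n] + [X x]]]

4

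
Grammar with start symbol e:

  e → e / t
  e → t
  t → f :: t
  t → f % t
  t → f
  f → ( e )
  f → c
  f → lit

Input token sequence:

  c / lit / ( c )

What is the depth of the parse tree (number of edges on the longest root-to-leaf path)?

6

[e [e [e [t [f c]]] / [t [f lit]]] / [t [f ( [e [t [f c]]] )]]]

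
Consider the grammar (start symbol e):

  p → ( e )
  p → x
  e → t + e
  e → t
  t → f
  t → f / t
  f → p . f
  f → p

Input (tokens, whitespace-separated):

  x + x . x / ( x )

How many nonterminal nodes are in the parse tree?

[e [t [f [p x]]] + [e [t [f [p x] . [f [p x]]] / [t [f [p ( [e [t [f [p x]]]] )]]]]]]

17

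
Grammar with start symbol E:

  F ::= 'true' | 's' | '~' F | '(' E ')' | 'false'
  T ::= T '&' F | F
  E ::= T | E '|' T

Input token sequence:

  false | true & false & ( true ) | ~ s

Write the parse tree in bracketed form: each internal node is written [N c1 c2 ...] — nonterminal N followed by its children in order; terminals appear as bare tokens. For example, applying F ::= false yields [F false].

E
E | T
E | T | T
T | T | T
F | T | T
false | T | T
false | T & F | T
false | T & F & F | T
false | F & F & F | T
false | true & F & F | T
false | true & false & F | T
false | true & false & ( E ) | T
false | true & false & ( T ) | T
false | true & false & ( F ) | T
false | true & false & ( true ) | T
false | true & false & ( true ) | F
false | true & false & ( true ) | ~ F
false | true & false & ( true ) | ~ s

[E [E [E [T [F false]]] | [T [T [T [F true]] & [F false]] & [F ( [E [T [F true]]] )]]] | [T [F ~ [F s]]]]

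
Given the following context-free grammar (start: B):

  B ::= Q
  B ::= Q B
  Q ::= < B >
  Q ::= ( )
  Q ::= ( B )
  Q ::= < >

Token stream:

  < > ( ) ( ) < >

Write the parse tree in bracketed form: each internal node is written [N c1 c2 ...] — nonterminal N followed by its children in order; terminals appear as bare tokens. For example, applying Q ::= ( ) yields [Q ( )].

B
Q B
< > B
< > Q B
< > ( ) B
< > ( ) Q B
< > ( ) ( ) B
< > ( ) ( ) Q
< > ( ) ( ) < >

[B [Q < >] [B [Q ( )] [B [Q ( )] [B [Q < >]]]]]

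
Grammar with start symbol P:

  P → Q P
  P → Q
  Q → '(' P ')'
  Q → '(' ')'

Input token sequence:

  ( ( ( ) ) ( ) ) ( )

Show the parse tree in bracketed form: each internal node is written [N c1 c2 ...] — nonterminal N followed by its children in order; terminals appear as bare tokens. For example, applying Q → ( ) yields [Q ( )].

P
Q P
( P ) P
( Q P ) P
( ( P ) P ) P
( ( Q ) P ) P
( ( ( ) ) P ) P
( ( ( ) ) Q ) P
( ( ( ) ) ( ) ) P
( ( ( ) ) ( ) ) Q
( ( ( ) ) ( ) ) ( )

[P [Q ( [P [Q ( [P [Q ( )]] )] [P [Q ( )]]] )] [P [Q ( )]]]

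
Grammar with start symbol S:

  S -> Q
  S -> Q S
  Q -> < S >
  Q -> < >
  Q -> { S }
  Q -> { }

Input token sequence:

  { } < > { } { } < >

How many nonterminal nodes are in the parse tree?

[S [Q { }] [S [Q < >] [S [Q { }] [S [Q { }] [S [Q < >]]]]]]

10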